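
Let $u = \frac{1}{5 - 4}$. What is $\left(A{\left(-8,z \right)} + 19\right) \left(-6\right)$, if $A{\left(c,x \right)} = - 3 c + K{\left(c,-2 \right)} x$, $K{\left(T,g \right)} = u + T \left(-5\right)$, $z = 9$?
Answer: $-2472$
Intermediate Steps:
$u = 1$ ($u = 1^{-1} = 1$)
$K{\left(T,g \right)} = 1 - 5 T$ ($K{\left(T,g \right)} = 1 + T \left(-5\right) = 1 - 5 T$)
$A{\left(c,x \right)} = - 3 c + x \left(1 - 5 c\right)$ ($A{\left(c,x \right)} = - 3 c + \left(1 - 5 c\right) x = - 3 c + x \left(1 - 5 c\right)$)
$\left(A{\left(-8,z \right)} + 19\right) \left(-6\right) = \left(\left(9 - -24 - \left(-40\right) 9\right) + 19\right) \left(-6\right) = \left(\left(9 + 24 + 360\right) + 19\right) \left(-6\right) = \left(393 + 19\right) \left(-6\right) = 412 \left(-6\right) = -2472$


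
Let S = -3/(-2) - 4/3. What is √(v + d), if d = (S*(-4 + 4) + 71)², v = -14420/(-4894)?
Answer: 9*√372866519/2447 ≈ 71.021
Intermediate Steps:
v = 7210/2447 (v = -14420*(-1/4894) = 7210/2447 ≈ 2.9465)
S = ⅙ (S = -3*(-½) - 4*⅓ = 3/2 - 4/3 = ⅙ ≈ 0.16667)
d = 5041 (d = ((-4 + 4)/6 + 71)² = ((⅙)*0 + 71)² = (0 + 71)² = 71² = 5041)
√(v + d) = √(7210/2447 + 5041) = √(12342537/2447) = 9*√372866519/2447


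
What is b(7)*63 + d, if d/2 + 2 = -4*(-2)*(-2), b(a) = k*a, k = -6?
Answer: -2682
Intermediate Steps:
b(a) = -6*a
d = -36 (d = -4 + 2*(-4*(-2)*(-2)) = -4 + 2*(8*(-2)) = -4 + 2*(-16) = -4 - 32 = -36)
b(7)*63 + d = -6*7*63 - 36 = -42*63 - 36 = -2646 - 36 = -2682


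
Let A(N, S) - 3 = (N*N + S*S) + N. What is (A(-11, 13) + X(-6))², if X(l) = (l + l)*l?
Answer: 125316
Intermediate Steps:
X(l) = 2*l² (X(l) = (2*l)*l = 2*l²)
A(N, S) = 3 + N + N² + S² (A(N, S) = 3 + ((N*N + S*S) + N) = 3 + ((N² + S²) + N) = 3 + (N + N² + S²) = 3 + N + N² + S²)
(A(-11, 13) + X(-6))² = ((3 - 11 + (-11)² + 13²) + 2*(-6)²)² = ((3 - 11 + 121 + 169) + 2*36)² = (282 + 72)² = 354² = 125316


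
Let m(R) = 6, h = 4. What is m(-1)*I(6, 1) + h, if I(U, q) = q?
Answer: 10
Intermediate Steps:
m(-1)*I(6, 1) + h = 6*1 + 4 = 6 + 4 = 10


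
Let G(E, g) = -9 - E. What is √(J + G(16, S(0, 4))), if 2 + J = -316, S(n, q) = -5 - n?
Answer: 7*I*√7 ≈ 18.52*I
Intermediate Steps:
J = -318 (J = -2 - 316 = -318)
√(J + G(16, S(0, 4))) = √(-318 + (-9 - 1*16)) = √(-318 + (-9 - 16)) = √(-318 - 25) = √(-343) = 7*I*√7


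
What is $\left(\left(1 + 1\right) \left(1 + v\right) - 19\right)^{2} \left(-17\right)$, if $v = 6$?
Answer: $-425$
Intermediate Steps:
$\left(\left(1 + 1\right) \left(1 + v\right) - 19\right)^{2} \left(-17\right) = \left(\left(1 + 1\right) \left(1 + 6\right) - 19\right)^{2} \left(-17\right) = \left(2 \cdot 7 - 19\right)^{2} \left(-17\right) = \left(14 - 19\right)^{2} \left(-17\right) = \left(-5\right)^{2} \left(-17\right) = 25 \left(-17\right) = -425$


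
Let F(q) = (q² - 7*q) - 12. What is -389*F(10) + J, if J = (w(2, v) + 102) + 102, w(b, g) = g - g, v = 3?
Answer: -6798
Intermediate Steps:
w(b, g) = 0
F(q) = -12 + q² - 7*q
J = 204 (J = (0 + 102) + 102 = 102 + 102 = 204)
-389*F(10) + J = -389*(-12 + 10² - 7*10) + 204 = -389*(-12 + 100 - 70) + 204 = -389*18 + 204 = -7002 + 204 = -6798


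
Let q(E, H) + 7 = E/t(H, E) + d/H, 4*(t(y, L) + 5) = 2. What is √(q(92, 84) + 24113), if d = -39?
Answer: √42486101/42 ≈ 155.19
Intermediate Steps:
t(y, L) = -9/2 (t(y, L) = -5 + (¼)*2 = -5 + ½ = -9/2)
q(E, H) = -7 - 39/H - 2*E/9 (q(E, H) = -7 + (E/(-9/2) - 39/H) = -7 + (E*(-2/9) - 39/H) = -7 + (-2*E/9 - 39/H) = -7 + (-39/H - 2*E/9) = -7 - 39/H - 2*E/9)
√(q(92, 84) + 24113) = √((-7 - 39/84 - 2/9*92) + 24113) = √((-7 - 39*1/84 - 184/9) + 24113) = √((-7 - 13/28 - 184/9) + 24113) = √(-7033/252 + 24113) = √(6069443/252) = √42486101/42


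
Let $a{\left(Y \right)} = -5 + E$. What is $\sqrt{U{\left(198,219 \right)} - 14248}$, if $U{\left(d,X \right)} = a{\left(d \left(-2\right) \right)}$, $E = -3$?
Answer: $36 i \sqrt{11} \approx 119.4 i$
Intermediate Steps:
$a{\left(Y \right)} = -8$ ($a{\left(Y \right)} = -5 - 3 = -8$)
$U{\left(d,X \right)} = -8$
$\sqrt{U{\left(198,219 \right)} - 14248} = \sqrt{-8 - 14248} = \sqrt{-14256} = 36 i \sqrt{11}$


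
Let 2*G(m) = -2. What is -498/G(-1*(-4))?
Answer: 498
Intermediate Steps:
G(m) = -1 (G(m) = (1/2)*(-2) = -1)
-498/G(-1*(-4)) = -498/(-1) = -498*(-1) = 498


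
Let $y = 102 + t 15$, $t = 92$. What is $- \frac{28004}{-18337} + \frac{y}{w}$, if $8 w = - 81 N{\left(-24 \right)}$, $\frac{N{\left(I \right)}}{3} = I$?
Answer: $\frac{15863450}{4455891} \approx 3.5601$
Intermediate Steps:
$N{\left(I \right)} = 3 I$
$y = 1482$ ($y = 102 + 92 \cdot 15 = 102 + 1380 = 1482$)
$w = 729$ ($w = \frac{\left(-81\right) 3 \left(-24\right)}{8} = \frac{\left(-81\right) \left(-72\right)}{8} = \frac{1}{8} \cdot 5832 = 729$)
$- \frac{28004}{-18337} + \frac{y}{w} = - \frac{28004}{-18337} + \frac{1482}{729} = \left(-28004\right) \left(- \frac{1}{18337}\right) + 1482 \cdot \frac{1}{729} = \frac{28004}{18337} + \frac{494}{243} = \frac{15863450}{4455891}$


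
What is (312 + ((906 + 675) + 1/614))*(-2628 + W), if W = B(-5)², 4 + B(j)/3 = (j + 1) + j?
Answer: -1286669421/614 ≈ -2.0956e+6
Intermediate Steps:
B(j) = -9 + 6*j (B(j) = -12 + 3*((j + 1) + j) = -12 + 3*((1 + j) + j) = -12 + 3*(1 + 2*j) = -12 + (3 + 6*j) = -9 + 6*j)
W = 1521 (W = (-9 + 6*(-5))² = (-9 - 30)² = (-39)² = 1521)
(312 + ((906 + 675) + 1/614))*(-2628 + W) = (312 + ((906 + 675) + 1/614))*(-2628 + 1521) = (312 + (1581 + 1/614))*(-1107) = (312 + 970735/614)*(-1107) = (1162303/614)*(-1107) = -1286669421/614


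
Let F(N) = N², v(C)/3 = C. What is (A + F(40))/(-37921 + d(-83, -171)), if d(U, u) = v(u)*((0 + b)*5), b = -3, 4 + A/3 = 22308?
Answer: -34256/15113 ≈ -2.2667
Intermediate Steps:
A = 66912 (A = -12 + 3*22308 = -12 + 66924 = 66912)
v(C) = 3*C
d(U, u) = -45*u (d(U, u) = (3*u)*((0 - 3)*5) = (3*u)*(-3*5) = (3*u)*(-15) = -45*u)
(A + F(40))/(-37921 + d(-83, -171)) = (66912 + 40²)/(-37921 - 45*(-171)) = (66912 + 1600)/(-37921 + 7695) = 68512/(-30226) = 68512*(-1/30226) = -34256/15113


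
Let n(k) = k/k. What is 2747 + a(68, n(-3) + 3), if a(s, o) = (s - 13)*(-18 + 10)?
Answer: 2307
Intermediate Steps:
n(k) = 1
a(s, o) = 104 - 8*s (a(s, o) = (-13 + s)*(-8) = 104 - 8*s)
2747 + a(68, n(-3) + 3) = 2747 + (104 - 8*68) = 2747 + (104 - 544) = 2747 - 440 = 2307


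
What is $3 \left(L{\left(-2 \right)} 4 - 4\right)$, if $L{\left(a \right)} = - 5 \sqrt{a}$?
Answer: $-12 - 60 i \sqrt{2} \approx -12.0 - 84.853 i$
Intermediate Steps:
$3 \left(L{\left(-2 \right)} 4 - 4\right) = 3 \left(- 5 \sqrt{-2} \cdot 4 - 4\right) = 3 \left(- 5 i \sqrt{2} \cdot 4 - 4\right) = 3 \left(- 20 i \sqrt{2} - 4\right) = 3 \left(-4 - 20 i \sqrt{2}\right) = -12 - 60 i \sqrt{2}$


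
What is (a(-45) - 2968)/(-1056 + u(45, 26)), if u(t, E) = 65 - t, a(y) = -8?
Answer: 744/259 ≈ 2.8726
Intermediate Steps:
(a(-45) - 2968)/(-1056 + u(45, 26)) = (-8 - 2968)/(-1056 + (65 - 1*45)) = -2976/(-1056 + (65 - 45)) = -2976/(-1056 + 20) = -2976/(-1036) = -2976*(-1/1036) = 744/259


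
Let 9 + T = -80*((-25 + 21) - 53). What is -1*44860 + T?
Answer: -40309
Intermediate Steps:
T = 4551 (T = -9 - 80*((-25 + 21) - 53) = -9 - 80*(-4 - 53) = -9 - 80*(-57) = -9 + 4560 = 4551)
-1*44860 + T = -1*44860 + 4551 = -44860 + 4551 = -40309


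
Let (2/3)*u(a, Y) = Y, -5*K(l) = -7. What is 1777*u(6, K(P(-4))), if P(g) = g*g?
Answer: 37317/10 ≈ 3731.7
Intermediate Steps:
P(g) = g**2
K(l) = 7/5 (K(l) = -1/5*(-7) = 7/5)
u(a, Y) = 3*Y/2
1777*u(6, K(P(-4))) = 1777*((3/2)*(7/5)) = 1777*(21/10) = 37317/10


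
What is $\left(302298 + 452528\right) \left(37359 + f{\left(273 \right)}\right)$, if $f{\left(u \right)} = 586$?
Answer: $28641872570$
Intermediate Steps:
$\left(302298 + 452528\right) \left(37359 + f{\left(273 \right)}\right) = \left(302298 + 452528\right) \left(37359 + 586\right) = 754826 \cdot 37945 = 28641872570$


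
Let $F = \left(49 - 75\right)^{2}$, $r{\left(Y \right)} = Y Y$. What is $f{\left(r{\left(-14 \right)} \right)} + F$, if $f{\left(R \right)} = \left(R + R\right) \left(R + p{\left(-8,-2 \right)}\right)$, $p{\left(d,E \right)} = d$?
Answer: $74372$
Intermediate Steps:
$r{\left(Y \right)} = Y^{2}$
$F = 676$ ($F = \left(-26\right)^{2} = 676$)
$f{\left(R \right)} = 2 R \left(-8 + R\right)$ ($f{\left(R \right)} = \left(R + R\right) \left(R - 8\right) = 2 R \left(-8 + R\right)$)
$f{\left(r{\left(-14 \right)} \right)} + F = 2 \left(-14\right)^{2} \left(-8 + \left(-14\right)^{2}\right) + 676 = 2 \cdot 196 \left(-8 + 196\right) + 676 = 2 \cdot 196 \cdot 188 + 676 = 73696 + 676 = 74372$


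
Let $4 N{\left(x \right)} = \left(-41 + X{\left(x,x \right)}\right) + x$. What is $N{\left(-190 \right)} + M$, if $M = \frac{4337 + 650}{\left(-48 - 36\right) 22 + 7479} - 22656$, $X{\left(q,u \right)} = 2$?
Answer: $- \frac{511573295}{22524} \approx -22712.0$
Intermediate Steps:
$M = - \frac{127570949}{5631}$ ($M = \frac{4987}{\left(-84\right) 22 + 7479} - 22656 = \frac{4987}{-1848 + 7479} - 22656 = \frac{4987}{5631} - 22656 = - \frac{127570949}{5631} \approx -22655.0$)
$N{\left(x \right)} = - \frac{39}{4} + \frac{x}{4}$ ($N{\left(x \right)} = \frac{\left(-41 + 2\right) + x}{4} = \frac{-39 + x}{4} = - \frac{39}{4} + \frac{x}{4}$)
$N{\left(-190 \right)} + M = \left(- \frac{39}{4} + \frac{1}{4} \left(-190\right)\right) - \frac{127570949}{5631} = \left(- \frac{39}{4} - \frac{95}{2}\right) - \frac{127570949}{5631} = - \frac{229}{4} - \frac{127570949}{5631} = - \frac{511573295}{22524}$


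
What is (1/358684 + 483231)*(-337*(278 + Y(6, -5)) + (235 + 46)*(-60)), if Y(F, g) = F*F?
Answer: -10631718838598695/179342 ≈ -5.9282e+10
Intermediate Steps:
Y(F, g) = F²
(1/358684 + 483231)*(-337*(278 + Y(6, -5)) + (235 + 46)*(-60)) = (1/358684 + 483231)*(-337*(278 + 6²) + (235 + 46)*(-60)) = (1/358684 + 483231)*(-337*(278 + 36) + 281*(-60)) = 173327228005*(-337*314 - 16860)/358684 = 173327228005*(-105818 - 16860)/358684 = (173327228005/358684)*(-122678) = -10631718838598695/179342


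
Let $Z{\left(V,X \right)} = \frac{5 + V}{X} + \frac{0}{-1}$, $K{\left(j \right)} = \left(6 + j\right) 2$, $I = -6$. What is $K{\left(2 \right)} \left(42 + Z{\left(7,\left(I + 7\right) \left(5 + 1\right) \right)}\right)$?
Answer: $704$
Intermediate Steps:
$K{\left(j \right)} = 12 + 2 j$
$Z{\left(V,X \right)} = \frac{5 + V}{X}$ ($Z{\left(V,X \right)} = \frac{5 + V}{X} + 0 \left(-1\right) = \frac{5 + V}{X} + 0 = \frac{5 + V}{X}$)
$K{\left(2 \right)} \left(42 + Z{\left(7,\left(I + 7\right) \left(5 + 1\right) \right)}\right) = \left(12 + 2 \cdot 2\right) \left(42 + \frac{5 + 7}{\left(-6 + 7\right) \left(5 + 1\right)}\right) = \left(12 + 4\right) \left(42 + \frac{1}{1 \cdot 6} \cdot 12\right) = 16 \left(42 + \frac{1}{6} \cdot 12\right) = 16 \left(42 + 2\right) = 16 \cdot 44 = 704$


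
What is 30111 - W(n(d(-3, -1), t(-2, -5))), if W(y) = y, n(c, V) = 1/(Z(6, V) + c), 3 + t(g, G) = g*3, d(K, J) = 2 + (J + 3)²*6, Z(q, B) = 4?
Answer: 903329/30 ≈ 30111.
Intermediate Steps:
d(K, J) = 2 + 6*(3 + J)² (d(K, J) = 2 + (3 + J)²*6 = 2 + 6*(3 + J)²)
t(g, G) = -3 + 3*g (t(g, G) = -3 + g*3 = -3 + 3*g)
n(c, V) = 1/(4 + c)
30111 - W(n(d(-3, -1), t(-2, -5))) = 30111 - 1/(4 + (2 + 6*(3 - 1)²)) = 30111 - 1/(4 + (2 + 6*2²)) = 30111 - 1/(4 + (2 + 6*4)) = 30111 - 1/(4 + (2 + 24)) = 30111 - 1/(4 + 26) = 30111 - 1/30 = 903329/30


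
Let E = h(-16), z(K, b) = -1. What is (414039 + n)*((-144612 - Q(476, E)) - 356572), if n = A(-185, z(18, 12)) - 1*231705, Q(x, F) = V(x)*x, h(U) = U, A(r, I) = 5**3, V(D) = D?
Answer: -132786361840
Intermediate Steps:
A(r, I) = 125
E = -16
Q(x, F) = x**2 (Q(x, F) = x*x = x**2)
n = -231580 (n = 125 - 1*231705 = 125 - 231705 = -231580)
(414039 + n)*((-144612 - Q(476, E)) - 356572) = (414039 - 231580)*((-144612 - 1*476**2) - 356572) = 182459*((-144612 - 1*226576) - 356572) = 182459*((-144612 - 226576) - 356572) = 182459*(-371188 - 356572) = 182459*(-727760) = -132786361840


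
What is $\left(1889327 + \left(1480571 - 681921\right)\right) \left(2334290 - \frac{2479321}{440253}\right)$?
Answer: $\frac{2762368634438702873}{440253} \approx 6.2745 \cdot 10^{12}$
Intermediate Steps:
$\left(1889327 + \left(1480571 - 681921\right)\right) \left(2334290 - \frac{2479321}{440253}\right) = \left(1889327 + 798650\right) \left(2334290 - \frac{2479321}{440253}\right) = 2687977 \left(2334290 - \frac{2479321}{440253}\right) = 2687977 \cdot \frac{1027675696049}{440253} = \frac{2762368634438702873}{440253}$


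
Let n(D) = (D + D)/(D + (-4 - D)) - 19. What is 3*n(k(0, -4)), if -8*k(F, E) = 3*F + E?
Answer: -231/4 ≈ -57.750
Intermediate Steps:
k(F, E) = -3*F/8 - E/8 (k(F, E) = -(3*F + E)/8 = -(E + 3*F)/8 = -3*F/8 - E/8)
n(D) = -19 - D/2 (n(D) = (2*D)/(-4) - 19 = (2*D)*(-1/4) - 19 = -D/2 - 19 = -19 - D/2)
3*n(k(0, -4)) = 3*(-19 - (-3/8*0 - 1/8*(-4))/2) = 3*(-19 - (0 + 1/2)/2) = 3*(-19 - 1/2*1/2) = 3*(-19 - 1/4) = 3*(-77/4) = -231/4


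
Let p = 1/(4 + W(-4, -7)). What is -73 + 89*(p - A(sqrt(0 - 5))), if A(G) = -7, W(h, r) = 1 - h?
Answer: 5039/9 ≈ 559.89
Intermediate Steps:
p = 1/9 (p = 1/(4 + (1 - 1*(-4))) = 1/(4 + (1 + 4)) = 1/(4 + 5) = 1/9 ≈ 0.11111)
-73 + 89*(p - A(sqrt(0 - 5))) = -73 + 89*(1/9 - 1*(-7)) = -73 + 89*(1/9 + 7) = -73 + 89*(64/9) = -73 + 5696/9 = 5039/9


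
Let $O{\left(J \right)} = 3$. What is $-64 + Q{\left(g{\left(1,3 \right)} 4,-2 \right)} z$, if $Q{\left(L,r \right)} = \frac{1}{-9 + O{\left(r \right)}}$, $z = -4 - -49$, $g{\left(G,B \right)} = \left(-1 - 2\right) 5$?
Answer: $- \frac{143}{2} \approx -71.5$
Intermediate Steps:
$g{\left(G,B \right)} = -15$ ($g{\left(G,B \right)} = \left(-3\right) 5 = -15$)
$z = 45$ ($z = -4 + 49 = 45$)
$Q{\left(L,r \right)} = - \frac{1}{6}$ ($Q{\left(L,r \right)} = \frac{1}{-9 + 3} = \frac{1}{-6} = - \frac{1}{6}$)
$-64 + Q{\left(g{\left(1,3 \right)} 4,-2 \right)} z = -64 - \frac{15}{2} = - \frac{143}{2}$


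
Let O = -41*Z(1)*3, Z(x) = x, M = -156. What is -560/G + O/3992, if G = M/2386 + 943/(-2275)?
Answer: 6067208742773/5199376408 ≈ 1166.9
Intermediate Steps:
G = -1302449/2714075 (G = -156/2386 + 943/(-2275) = -156*1/2386 + 943*(-1/2275) = -78/1193 - 943/2275 = -1302449/2714075 ≈ -0.47989)
O = -123 (O = -41*3 = -123)
-560/G + O/3992 = -560/(-1302449/2714075) - 123/3992 = -560*(-2714075/1302449) - 123*1/3992 = 1519882000/1302449 - 123/3992 = 6067208742773/5199376408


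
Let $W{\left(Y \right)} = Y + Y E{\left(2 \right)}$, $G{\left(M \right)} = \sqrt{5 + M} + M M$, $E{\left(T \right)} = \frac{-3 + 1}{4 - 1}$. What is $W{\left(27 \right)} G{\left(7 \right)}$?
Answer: $441 + 18 \sqrt{3} \approx 472.18$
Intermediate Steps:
$E{\left(T \right)} = - \frac{2}{3}$
$G{\left(M \right)} = M^{2} + \sqrt{5 + M}$ ($G{\left(M \right)} = \sqrt{5 + M} + M^{2} = M^{2} + \sqrt{5 + M}$)
$W{\left(Y \right)} = \frac{Y}{3}$ ($W{\left(Y \right)} = Y + Y \left(- \frac{2}{3}\right) = Y - \frac{2 Y}{3} = \frac{Y}{3}$)
$W{\left(27 \right)} G{\left(7 \right)} = \frac{1}{3} \cdot 27 \left(7^{2} + \sqrt{5 + 7}\right) = 9 \left(49 + \sqrt{12}\right) = 9 \left(49 + 2 \sqrt{3}\right) = 441 + 18 \sqrt{3}$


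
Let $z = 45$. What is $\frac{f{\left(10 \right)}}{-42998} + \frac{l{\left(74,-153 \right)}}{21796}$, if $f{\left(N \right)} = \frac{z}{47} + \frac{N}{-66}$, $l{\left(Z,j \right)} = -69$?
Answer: $- \frac{2314423981}{726786508404} \approx -0.0031845$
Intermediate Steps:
$f{\left(N \right)} = \frac{45}{47} - \frac{N}{66}$ ($f{\left(N \right)} = \frac{45}{47} + \frac{N}{-66} = 45 \cdot \frac{1}{47} + N \left(- \frac{1}{66}\right) = \frac{45}{47} - \frac{N}{66}$)
$\frac{f{\left(10 \right)}}{-42998} + \frac{l{\left(74,-153 \right)}}{21796} = \frac{\frac{45}{47} - \frac{5}{33}}{-42998} - \frac{69}{21796} = \left(\frac{45}{47} - \frac{5}{33}\right) \left(- \frac{1}{42998}\right) - \frac{69}{21796} = \frac{1250}{1551} \left(- \frac{1}{42998}\right) - \frac{69}{21796} = - \frac{625}{33344949} - \frac{69}{21796} = - \frac{2314423981}{726786508404}$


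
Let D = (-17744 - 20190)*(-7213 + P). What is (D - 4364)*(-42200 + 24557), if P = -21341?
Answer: -19110246079296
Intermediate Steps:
D = 1083167436 (D = (-17744 - 20190)*(-7213 - 21341) = -37934*(-28554) = 1083167436)
(D - 4364)*(-42200 + 24557) = (1083167436 - 4364)*(-42200 + 24557) = 1083163072*(-17643) = -19110246079296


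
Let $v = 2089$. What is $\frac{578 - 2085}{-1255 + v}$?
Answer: $- \frac{1507}{834} \approx -1.807$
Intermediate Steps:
$\frac{578 - 2085}{-1255 + v} = \frac{578 - 2085}{-1255 + 2089} = - \frac{1507}{834}$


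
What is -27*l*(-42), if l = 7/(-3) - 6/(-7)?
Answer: -1674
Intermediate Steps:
l = -31/21 (l = 7*(-1/3) - 6*(-1/7) = -7/3 + 6/7 = -31/21 ≈ -1.4762)
-27*l*(-42) = -(-279)*(-42)/7 = -27*62 = -1674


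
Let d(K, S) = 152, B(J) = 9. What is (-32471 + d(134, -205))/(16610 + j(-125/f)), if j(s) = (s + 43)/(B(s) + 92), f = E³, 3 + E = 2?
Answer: -3264219/1677778 ≈ -1.9456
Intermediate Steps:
E = -1 (E = -3 + 2 = -1)
f = -1 (f = (-1)³ = -1)
j(s) = 43/101 + s/101 (j(s) = (s + 43)/(9 + 92) = (43 + s)/101 = (43 + s)*(1/101) = 43/101 + s/101)
(-32471 + d(134, -205))/(16610 + j(-125/f)) = (-32471 + 152)/(16610 + (43/101 + (-125/(-1))/101)) = -32319/(16610 + (43/101 + (-125*(-1))/101)) = -32319/(16610 + (43/101 + (1/101)*125)) = -32319/(16610 + (43/101 + 125/101)) = -32319/(16610 + 168/101) = -32319/1677778/101 = -32319*101/1677778 = -3264219/1677778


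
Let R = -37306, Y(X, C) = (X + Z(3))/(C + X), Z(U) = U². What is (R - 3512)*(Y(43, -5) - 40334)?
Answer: 31279649760/19 ≈ 1.6463e+9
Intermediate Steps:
Y(X, C) = (9 + X)/(C + X) (Y(X, C) = (X + 3²)/(C + X) = (X + 9)/(C + X) = (9 + X)/(C + X))
(R - 3512)*(Y(43, -5) - 40334) = (-37306 - 3512)*((9 + 43)/(-5 + 43) - 40334) = -40818*(52/38 - 40334) = -40818*((1/38)*52 - 40334) = -40818*(26/19 - 40334) = -40818*(-766320/19) = 31279649760/19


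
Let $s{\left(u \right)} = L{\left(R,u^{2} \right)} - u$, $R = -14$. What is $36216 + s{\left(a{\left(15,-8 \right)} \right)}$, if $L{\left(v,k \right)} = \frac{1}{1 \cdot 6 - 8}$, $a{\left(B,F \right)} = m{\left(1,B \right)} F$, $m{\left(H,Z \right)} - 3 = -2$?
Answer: $\frac{72447}{2} \approx 36224.0$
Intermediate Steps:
$m{\left(H,Z \right)} = 1$ ($m{\left(H,Z \right)} = 3 - 2 = 1$)
$a{\left(B,F \right)} = F$ ($a{\left(B,F \right)} = 1 F = F$)
$L{\left(v,k \right)} = - \frac{1}{2}$ ($L{\left(v,k \right)} = \frac{1}{6 - 8} = \frac{1}{-2} = - \frac{1}{2}$)
$s{\left(u \right)} = - \frac{1}{2} - u$
$36216 + s{\left(a{\left(15,-8 \right)} \right)} = 36216 - - \frac{15}{2} = 36216 + \left(- \frac{1}{2} + 8\right) = 36216 + \frac{15}{2} = \frac{72447}{2}$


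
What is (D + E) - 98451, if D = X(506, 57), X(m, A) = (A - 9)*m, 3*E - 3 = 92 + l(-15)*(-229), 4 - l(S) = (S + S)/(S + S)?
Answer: -223081/3 ≈ -74360.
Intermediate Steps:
l(S) = 3 (l(S) = 4 - (S + S)/(S + S) = 4 - 2*S/(2*S) = 4 - 2*S*1/(2*S) = 4 - 1*1 = 4 - 1 = 3)
E = -592/3 (E = 1 + (92 + 3*(-229))/3 = 1 + (92 - 687)/3 = 1 + (⅓)*(-595) = 1 - 595/3 = -592/3 ≈ -197.33)
X(m, A) = m*(-9 + A) (X(m, A) = (-9 + A)*m = m*(-9 + A))
D = 24288 (D = 506*(-9 + 57) = 506*48 = 24288)
(D + E) - 98451 = (24288 - 592/3) - 98451 = 72272/3 - 98451 = -223081/3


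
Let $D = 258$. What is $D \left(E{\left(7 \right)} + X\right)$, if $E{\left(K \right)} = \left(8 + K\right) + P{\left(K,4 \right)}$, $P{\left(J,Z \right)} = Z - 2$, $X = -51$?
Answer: $-8772$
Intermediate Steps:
$P{\left(J,Z \right)} = -2 + Z$
$E{\left(K \right)} = 10 + K$ ($E{\left(K \right)} = \left(8 + K\right) + \left(-2 + 4\right) = \left(8 + K\right) + 2 = 10 + K$)
$D \left(E{\left(7 \right)} + X\right) = 258 \left(\left(10 + 7\right) - 51\right) = 258 \left(17 - 51\right) = 258 \left(-34\right) = -8772$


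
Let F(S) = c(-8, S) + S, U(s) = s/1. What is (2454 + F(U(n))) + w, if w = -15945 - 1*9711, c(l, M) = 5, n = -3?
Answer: -23200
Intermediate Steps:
U(s) = s (U(s) = s*1 = s)
F(S) = 5 + S
w = -25656 (w = -15945 - 9711 = -25656)
(2454 + F(U(n))) + w = (2454 + (5 - 3)) - 25656 = (2454 + 2) - 25656 = 2456 - 25656 = -23200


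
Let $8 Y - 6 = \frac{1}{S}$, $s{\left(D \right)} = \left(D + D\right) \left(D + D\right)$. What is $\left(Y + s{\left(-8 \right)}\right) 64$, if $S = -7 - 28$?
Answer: $\frac{575112}{35} \approx 16432.0$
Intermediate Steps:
$S = -35$
$s{\left(D \right)} = 4 D^{2}$ ($s{\left(D \right)} = 2 D 2 D = 4 D^{2}$)
$Y = \frac{209}{280}$ ($Y = \frac{3}{4} + \frac{1}{8 \left(-35\right)} = \frac{3}{4} + \frac{1}{8} \left(- \frac{1}{35}\right) = \frac{3}{4} - \frac{1}{280} = \frac{209}{280} \approx 0.74643$)
$\left(Y + s{\left(-8 \right)}\right) 64 = \left(\frac{209}{280} + 4 \left(-8\right)^{2}\right) 64 = \left(\frac{209}{280} + 4 \cdot 64\right) 64 = \left(\frac{209}{280} + 256\right) 64 = \frac{71889}{280} \cdot 64 = \frac{575112}{35}$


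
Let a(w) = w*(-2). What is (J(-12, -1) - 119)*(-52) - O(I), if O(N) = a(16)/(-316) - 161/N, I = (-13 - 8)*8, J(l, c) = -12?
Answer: 12913543/1896 ≈ 6810.9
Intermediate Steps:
a(w) = -2*w
I = -168 (I = -21*8 = -168)
O(N) = 8/79 - 161/N (O(N) = -2*16/(-316) - 161/N = -32*(-1/316) - 161/N = 8/79 - 161/N)
(J(-12, -1) - 119)*(-52) - O(I) = (-12 - 119)*(-52) - (8/79 - 161/(-168)) = -131*(-52) - (8/79 - 161*(-1/168)) = 6812 - (8/79 + 23/24) = 6812 - 1*2009/1896 = 6812 - 2009/1896 = 12913543/1896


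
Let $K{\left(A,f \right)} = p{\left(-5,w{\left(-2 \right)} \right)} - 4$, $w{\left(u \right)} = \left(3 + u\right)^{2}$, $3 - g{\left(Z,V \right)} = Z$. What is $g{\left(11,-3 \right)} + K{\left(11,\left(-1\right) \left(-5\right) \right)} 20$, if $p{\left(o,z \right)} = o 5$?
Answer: $-588$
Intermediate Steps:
$g{\left(Z,V \right)} = 3 - Z$
$p{\left(o,z \right)} = 5 o$
$K{\left(A,f \right)} = -29$ ($K{\left(A,f \right)} = 5 \left(-5\right) - 4 = -25 - 4 = -29$)
$g{\left(11,-3 \right)} + K{\left(11,\left(-1\right) \left(-5\right) \right)} 20 = \left(3 - 11\right) - 580 = -8 - 580 = -588$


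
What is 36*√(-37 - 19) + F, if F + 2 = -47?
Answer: -49 + 72*I*√14 ≈ -49.0 + 269.4*I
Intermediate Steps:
F = -49 (F = -2 - 47 = -49)
36*√(-37 - 19) + F = 36*√(-37 - 19) - 49 = 36*√(-56) - 49 = 36*(2*I*√14) - 49 = 72*I*√14 - 49 = -49 + 72*I*√14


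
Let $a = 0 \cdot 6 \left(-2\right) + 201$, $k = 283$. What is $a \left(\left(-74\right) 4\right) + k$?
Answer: $-59213$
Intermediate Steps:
$a = 201$ ($a = 0 \left(-2\right) + 201 = 0 + 201 = 201$)
$a \left(\left(-74\right) 4\right) + k = 201 \left(\left(-74\right) 4\right) + 283 = 201 \left(-296\right) + 283 = -59496 + 283 = -59213$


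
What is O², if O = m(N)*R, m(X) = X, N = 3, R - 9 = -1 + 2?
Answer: 900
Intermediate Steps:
R = 10 (R = 9 + (-1 + 2) = 9 + 1 = 10)
O = 30 (O = 3*10 = 30)
O² = 30² = 900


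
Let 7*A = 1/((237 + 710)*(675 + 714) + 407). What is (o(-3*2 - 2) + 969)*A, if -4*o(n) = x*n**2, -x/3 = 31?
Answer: 351/1315790 ≈ 0.00026676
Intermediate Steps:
x = -93 (x = -3*31 = -93)
A = 1/9210530 (A = 1/(7*((237 + 710)*(675 + 714) + 407)) = 1/(7*(947*1389 + 407)) = 1/(7*(1315383 + 407)) = (1/7)/1315790 = (1/7)*(1/1315790) = 1/9210530 ≈ 1.0857e-7)
o(n) = 93*n**2/4 (o(n) = -(-93)*n**2/4 = 93*n**2/4)
(o(-3*2 - 2) + 969)*A = (93*(-3*2 - 2)**2/4 + 969)*(1/9210530) = (93*(-6 - 2)**2/4 + 969)*(1/9210530) = ((93/4)*(-8)**2 + 969)*(1/9210530) = ((93/4)*64 + 969)*(1/9210530) = (1488 + 969)*(1/9210530) = 2457*(1/9210530) = 351/1315790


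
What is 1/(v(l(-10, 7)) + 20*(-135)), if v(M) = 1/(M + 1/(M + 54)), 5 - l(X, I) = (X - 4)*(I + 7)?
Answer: -51256/138390945 ≈ -0.00037037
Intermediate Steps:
l(X, I) = 5 - (-4 + X)*(7 + I) (l(X, I) = 5 - (X - 4)*(I + 7) = 5 - (-4 + X)*(7 + I))
v(M) = 1/(M + 1/(54 + M))
1/(v(l(-10, 7)) + 20*(-135)) = 1/((54 + (33 - 7*(-10) + 4*7 - 1*7*(-10)))/(1 + (33 - 7*(-10) + 4*7 - 1*7*(-10))² + 54*(33 - 7*(-10) + 4*7 - 1*7*(-10))) + 20*(-135)) = 1/((54 + (33 + 70 + 28 + 70))/(1 + (33 + 70 + 28 + 70)² + 54*(33 + 70 + 28 + 70)) - 2700) = 1/((54 + 201)/(1 + 201² + 54*201) - 2700) = 1/(255/(1 + 40401 + 10854) - 2700) = 1/(255/51256 - 2700) = 1/(-138390945/51256) = -51256/138390945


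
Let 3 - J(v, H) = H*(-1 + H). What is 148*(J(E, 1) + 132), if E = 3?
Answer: 19980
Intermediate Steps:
J(v, H) = 3 - H*(-1 + H)
148*(J(E, 1) + 132) = 148*((3 + 1 - 1*1²) + 132) = 148*((3 + 1 - 1*1) + 132) = 148*((3 + 1 - 1) + 132) = 148*(3 + 132) = 148*135 = 19980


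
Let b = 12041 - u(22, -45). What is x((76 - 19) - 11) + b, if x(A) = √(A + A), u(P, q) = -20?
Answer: 12061 + 2*√23 ≈ 12071.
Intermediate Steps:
x(A) = √2*√A (x(A) = √(2*A) = √2*√A)
b = 12061 (b = 12041 - 1*(-20) = 12041 + 20 = 12061)
x((76 - 19) - 11) + b = √2*√((76 - 19) - 11) + 12061 = √2*√(57 - 11) + 12061 = √2*√46 + 12061 = 2*√23 + 12061 = 12061 + 2*√23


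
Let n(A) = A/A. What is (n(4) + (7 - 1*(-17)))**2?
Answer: 625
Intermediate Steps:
n(A) = 1
(n(4) + (7 - 1*(-17)))**2 = (1 + (7 - 1*(-17)))**2 = (1 + (7 + 17))**2 = (1 + 24)**2 = 25**2 = 625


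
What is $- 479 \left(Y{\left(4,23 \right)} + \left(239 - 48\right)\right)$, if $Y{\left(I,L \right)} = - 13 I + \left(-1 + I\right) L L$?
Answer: $-826754$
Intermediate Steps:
$Y{\left(I,L \right)} = - 13 I + L^{2} \left(-1 + I\right)$ ($Y{\left(I,L \right)} = - 13 I + L \left(-1 + I\right) L = - 13 I + L^{2} \left(-1 + I\right)$)
$- 479 \left(Y{\left(4,23 \right)} + \left(239 - 48\right)\right) = - 479 \left(\left(- 23^{2} - 52 + 4 \cdot 23^{2}\right) + \left(239 - 48\right)\right) = - 479 \left(\left(\left(-1\right) 529 - 52 + 4 \cdot 529\right) + \left(239 - 48\right)\right) = - 479 \left(\left(-529 - 52 + 2116\right) + 191\right) = - 479 \left(1535 + 191\right) = \left(-479\right) 1726 = -826754$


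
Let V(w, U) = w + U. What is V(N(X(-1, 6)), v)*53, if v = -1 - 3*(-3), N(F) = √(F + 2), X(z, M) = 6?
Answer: 424 + 106*√2 ≈ 573.91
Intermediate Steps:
N(F) = √(2 + F)
v = 8 (v = -1 + 9 = 8)
V(w, U) = U + w
V(N(X(-1, 6)), v)*53 = (8 + √(2 + 6))*53 = (8 + √8)*53 = (8 + 2*√2)*53 = 424 + 106*√2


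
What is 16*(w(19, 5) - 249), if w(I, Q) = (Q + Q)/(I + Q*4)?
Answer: -155216/39 ≈ -3979.9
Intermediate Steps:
w(I, Q) = 2*Q/(I + 4*Q) (w(I, Q) = (2*Q)/(I + 4*Q) = 2*Q/(I + 4*Q))
16*(w(19, 5) - 249) = 16*(2*5/(19 + 4*5) - 249) = 16*(2*5/(19 + 20) - 249) = 16*(2*5/39 - 249) = 16*(2*5*(1/39) - 249) = 16*(10/39 - 249) = 16*(-9701/39) = -155216/39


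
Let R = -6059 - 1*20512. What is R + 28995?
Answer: 2424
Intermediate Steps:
R = -26571 (R = -6059 - 20512 = -26571)
R + 28995 = -26571 + 28995 = 2424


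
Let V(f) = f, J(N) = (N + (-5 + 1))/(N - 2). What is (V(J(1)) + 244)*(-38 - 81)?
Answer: -29393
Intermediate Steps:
J(N) = (-4 + N)/(-2 + N) (J(N) = (N - 4)/(-2 + N) = (-4 + N)/(-2 + N))
(V(J(1)) + 244)*(-38 - 81) = ((-4 + 1)/(-2 + 1) + 244)*(-38 - 81) = (-3/(-1) + 244)*(-119) = (-1*(-3) + 244)*(-119) = (3 + 244)*(-119) = 247*(-119) = -29393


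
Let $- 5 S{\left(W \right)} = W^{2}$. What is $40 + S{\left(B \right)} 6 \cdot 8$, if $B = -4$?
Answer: $- \frac{568}{5} \approx -113.6$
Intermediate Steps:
$S{\left(W \right)} = - \frac{W^{2}}{5}$
$40 + S{\left(B \right)} 6 \cdot 8 = 40 + - \frac{\left(-4\right)^{2}}{5} \cdot 6 \cdot 8 = 40 + \left(- \frac{1}{5}\right) 16 \cdot 48 = 40 - \frac{768}{5} = - \frac{568}{5}$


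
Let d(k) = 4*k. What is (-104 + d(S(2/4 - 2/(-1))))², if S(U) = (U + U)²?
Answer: 16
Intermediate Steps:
S(U) = 4*U² (S(U) = (2*U)² = 4*U²)
(-104 + d(S(2/4 - 2/(-1))))² = (-104 + 4*(4*(2/4 - 2/(-1))²))² = (-104 + 4*(4*(2*(¼) - 2*(-1))²))² = (-104 + 4*(4*(½ + 2)²))² = (-104 + 4*(4*(5/2)²))² = (-104 + 4*(4*(25/4)))² = (-104 + 4*25)² = (-104 + 100)² = (-4)² = 16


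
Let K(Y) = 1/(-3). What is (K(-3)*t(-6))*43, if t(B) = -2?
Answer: 86/3 ≈ 28.667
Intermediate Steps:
K(Y) = -⅓
(K(-3)*t(-6))*43 = -⅓*(-2)*43 = (⅔)*43 = 86/3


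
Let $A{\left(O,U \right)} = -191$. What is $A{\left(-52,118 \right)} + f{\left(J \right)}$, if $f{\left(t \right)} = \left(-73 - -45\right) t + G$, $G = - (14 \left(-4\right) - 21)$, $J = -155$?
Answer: $4226$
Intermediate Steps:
$G = 77$ ($G = - (-56 - 21) = \left(-1\right) \left(-77\right) = 77$)
$f{\left(t \right)} = 77 - 28 t$ ($f{\left(t \right)} = \left(-73 - -45\right) t + 77 = \left(-73 + 45\right) t + 77 = - 28 t + 77 = 77 - 28 t$)
$A{\left(-52,118 \right)} + f{\left(J \right)} = -191 + \left(77 - -4340\right) = -191 + \left(77 + 4340\right) = -191 + 4417 = 4226$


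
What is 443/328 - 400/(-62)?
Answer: 79333/10168 ≈ 7.8022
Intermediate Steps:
443/328 - 400/(-62) = 443*(1/328) - 400*(-1/62) = 443/328 + 200/31 = 79333/10168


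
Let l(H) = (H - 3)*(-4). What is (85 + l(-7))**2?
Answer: 15625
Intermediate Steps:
l(H) = 12 - 4*H (l(H) = (-3 + H)*(-4) = 12 - 4*H)
(85 + l(-7))**2 = (85 + (12 - 4*(-7)))**2 = (85 + (12 + 28))**2 = (85 + 40)**2 = 125**2 = 15625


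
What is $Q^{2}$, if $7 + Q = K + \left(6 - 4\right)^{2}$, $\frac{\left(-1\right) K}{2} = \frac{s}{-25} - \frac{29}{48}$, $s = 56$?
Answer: $\frac{2601769}{360000} \approx 7.2271$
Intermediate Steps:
$K = \frac{3413}{600}$ ($K = - 2 \left(\frac{56}{-25} - \frac{29}{48}\right) = - 2 \left(56 \left(- \frac{1}{25}\right) - \frac{29}{48}\right) = - 2 \left(- \frac{56}{25} - \frac{29}{48}\right) = \left(-2\right) \left(- \frac{3413}{1200}\right) = \frac{3413}{600} \approx 5.6883$)
$Q = \frac{1613}{600}$ ($Q = -7 + \left(\frac{3413}{600} + \left(6 - 4\right)^{2}\right) = -7 + \left(\frac{3413}{600} + 2^{2}\right) = -7 + \left(\frac{3413}{600} + 4\right) = -7 + \frac{5813}{600} = \frac{1613}{600} \approx 2.6883$)
$Q^{2} = \left(\frac{1613}{600}\right)^{2} = \frac{2601769}{360000}$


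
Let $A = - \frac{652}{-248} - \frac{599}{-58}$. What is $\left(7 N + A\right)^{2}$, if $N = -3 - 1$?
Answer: $\frac{182898576}{808201} \approx 226.3$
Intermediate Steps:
$N = -4$
$A = \frac{11648}{899}$ ($A = \left(-652\right) \left(- \frac{1}{248}\right) - - \frac{599}{58} = \frac{163}{62} + \frac{599}{58} = \frac{11648}{899} \approx 12.957$)
$\left(7 N + A\right)^{2} = \left(7 \left(-4\right) + \frac{11648}{899}\right)^{2} = \left(-28 + \frac{11648}{899}\right)^{2} = \left(- \frac{13524}{899}\right)^{2} = \frac{182898576}{808201}$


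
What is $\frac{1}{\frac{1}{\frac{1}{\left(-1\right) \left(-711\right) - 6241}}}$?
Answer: $- \frac{1}{5530} \approx -0.00018083$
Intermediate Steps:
$\frac{1}{\frac{1}{\frac{1}{\left(-1\right) \left(-711\right) - 6241}}} = \frac{1}{\frac{1}{\frac{1}{711 - 6241}}} = \frac{1}{\frac{1}{\frac{1}{-5530}}} = \frac{1}{\frac{1}{- \frac{1}{5530}}} = \frac{1}{-5530} = - \frac{1}{5530}$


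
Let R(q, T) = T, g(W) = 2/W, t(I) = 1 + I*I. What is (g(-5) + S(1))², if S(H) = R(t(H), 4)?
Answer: 324/25 ≈ 12.960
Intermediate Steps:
t(I) = 1 + I²
S(H) = 4
(g(-5) + S(1))² = (2/(-5) + 4)² = (2*(-⅕) + 4)² = (-⅖ + 4)² = (18/5)² = 324/25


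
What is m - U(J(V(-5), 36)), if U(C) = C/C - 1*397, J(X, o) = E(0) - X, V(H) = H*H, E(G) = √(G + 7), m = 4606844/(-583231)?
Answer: 20577512/53021 ≈ 388.10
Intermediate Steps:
m = -418804/53021 (m = 4606844*(-1/583231) = -418804/53021 ≈ -7.8988)
E(G) = √(7 + G)
V(H) = H²
J(X, o) = √7 - X (J(X, o) = √(7 + 0) - X = √7 - X)
U(C) = -396 (U(C) = 1 - 397 = -396)
m - U(J(V(-5), 36)) = -418804/53021 - 1*(-396) = -418804/53021 + 396 = 20577512/53021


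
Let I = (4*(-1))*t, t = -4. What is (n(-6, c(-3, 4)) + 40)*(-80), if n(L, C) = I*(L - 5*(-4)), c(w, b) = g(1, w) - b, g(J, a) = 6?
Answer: -21120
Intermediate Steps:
I = 16 (I = (4*(-1))*(-4) = -4*(-4) = 16)
c(w, b) = 6 - b
n(L, C) = 320 + 16*L (n(L, C) = 16*(L - 5*(-4)) = 16*(L + 20) = 16*(20 + L) = 320 + 16*L)
(n(-6, c(-3, 4)) + 40)*(-80) = ((320 + 16*(-6)) + 40)*(-80) = ((320 - 96) + 40)*(-80) = (224 + 40)*(-80) = 264*(-80) = -21120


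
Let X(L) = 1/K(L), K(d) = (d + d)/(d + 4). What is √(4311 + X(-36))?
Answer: √38803/3 ≈ 65.662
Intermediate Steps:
K(d) = 2*d/(4 + d) (K(d) = (2*d)/(4 + d) = 2*d/(4 + d))
X(L) = (4 + L)/(2*L) (X(L) = 1/(2*L/(4 + L)) = (4 + L)/(2*L))
√(4311 + X(-36)) = √(4311 + (½)*(4 - 36)/(-36)) = √(4311 + (½)*(-1/36)*(-32)) = √(4311 + 4/9) = √(38803/9) = √38803/3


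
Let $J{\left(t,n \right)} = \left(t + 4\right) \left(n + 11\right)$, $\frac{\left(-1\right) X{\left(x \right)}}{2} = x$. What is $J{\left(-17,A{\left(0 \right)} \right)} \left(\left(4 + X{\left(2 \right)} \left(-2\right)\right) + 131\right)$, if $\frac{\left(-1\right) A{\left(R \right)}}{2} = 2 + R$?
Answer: $-13013$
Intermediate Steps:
$A{\left(R \right)} = -4 - 2 R$ ($A{\left(R \right)} = - 2 \left(2 + R\right) = -4 - 2 R$)
$X{\left(x \right)} = - 2 x$
$J{\left(t,n \right)} = \left(4 + t\right) \left(11 + n\right)$
$J{\left(-17,A{\left(0 \right)} \right)} \left(\left(4 + X{\left(2 \right)} \left(-2\right)\right) + 131\right) = \left(44 + 4 \left(-4 - 0\right) + 11 \left(-17\right) + \left(-4 - 0\right) \left(-17\right)\right) \left(\left(4 + \left(-2\right) 2 \left(-2\right)\right) + 131\right) = \left(44 + 4 \left(-4 + 0\right) - 187 + \left(-4 + 0\right) \left(-17\right)\right) \left(\left(4 - -8\right) + 131\right) = \left(44 + 4 \left(-4\right) - 187 - -68\right) \left(\left(4 + 8\right) + 131\right) = \left(44 - 16 - 187 + 68\right) \left(12 + 131\right) = \left(-91\right) 143 = -13013$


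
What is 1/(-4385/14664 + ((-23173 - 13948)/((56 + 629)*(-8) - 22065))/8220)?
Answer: -39526445400/11813177609 ≈ -3.3460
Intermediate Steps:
1/(-4385/14664 + ((-23173 - 13948)/((56 + 629)*(-8) - 22065))/8220) = 1/(-4385*1/14664 - 37121/(685*(-8) - 22065)*(1/8220)) = 1/(-4385/14664 - 37121/(-5480 - 22065)*(1/8220)) = 1/(-4385/14664 - 37121/(-27545)*(1/8220)) = 1/(-4385/14664 - 37121*(-1/27545)*(1/8220)) = 1/(-4385/14664 + (5303/3935)*(1/8220)) = 1/(-4385/14664 + 5303/32345700) = 1/(-11813177609/39526445400) = -39526445400/11813177609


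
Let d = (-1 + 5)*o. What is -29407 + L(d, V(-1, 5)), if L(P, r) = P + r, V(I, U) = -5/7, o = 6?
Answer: -205686/7 ≈ -29384.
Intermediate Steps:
d = 24 (d = (-1 + 5)*6 = 4*6 = 24)
V(I, U) = -5/7 (V(I, U) = -5*⅐ = -5/7)
-29407 + L(d, V(-1, 5)) = -29407 + (24 - 5/7) = -29407 + 163/7 = -205686/7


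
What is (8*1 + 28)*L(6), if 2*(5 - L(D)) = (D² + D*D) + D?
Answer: -1224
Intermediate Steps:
L(D) = 5 - D² - D/2 (L(D) = 5 - ((D² + D*D) + D)/2 = 5 - ((D² + D²) + D)/2 = 5 - (2*D² + D)/2 = 5 - (D + 2*D²)/2 = 5 + (-D² - D/2) = 5 - D² - D/2)
(8*1 + 28)*L(6) = (8*1 + 28)*(5 - 1*6² - ½*6) = (8 + 28)*(5 - 1*36 - 3) = 36*(5 - 36 - 3) = 36*(-34) = -1224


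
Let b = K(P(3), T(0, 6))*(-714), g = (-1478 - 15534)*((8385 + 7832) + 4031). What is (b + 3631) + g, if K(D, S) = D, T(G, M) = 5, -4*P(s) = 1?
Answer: -688910333/2 ≈ -3.4446e+8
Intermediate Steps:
P(s) = -1/4 (P(s) = -1/4*1 = -1/4)
g = -344458976 (g = -17012*(16217 + 4031) = -17012*20248 = -344458976)
b = 357/2 (b = -1/4*(-714) = 357/2 ≈ 178.50)
(b + 3631) + g = (357/2 + 3631) - 344458976 = 7619/2 - 344458976 = -688910333/2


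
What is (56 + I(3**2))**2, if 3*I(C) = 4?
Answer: 29584/9 ≈ 3287.1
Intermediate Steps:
I(C) = 4/3 (I(C) = (1/3)*4 = 4/3)
(56 + I(3**2))**2 = (56 + 4/3)**2 = (172/3)**2 = 29584/9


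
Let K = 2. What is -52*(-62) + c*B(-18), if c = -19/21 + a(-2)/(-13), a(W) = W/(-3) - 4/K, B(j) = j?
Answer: 294698/91 ≈ 3238.4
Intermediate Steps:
a(W) = -2 - W/3 (a(W) = W/(-3) - 4/2 = W*(-⅓) - 4*½ = -W/3 - 2 = -2 - W/3)
c = -73/91 (c = -19/21 + (-2 - ⅓*(-2))/(-13) = -19*1/21 + (-2 + ⅔)*(-1/13) = -19/21 - 4/3*(-1/13) = -19/21 + 4/39 = -73/91 ≈ -0.80220)
-52*(-62) + c*B(-18) = -52*(-62) - 73/91*(-18) = 3224 + 1314/91 = 294698/91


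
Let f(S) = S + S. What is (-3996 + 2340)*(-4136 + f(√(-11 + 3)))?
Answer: 6849216 - 6624*I*√2 ≈ 6.8492e+6 - 9367.8*I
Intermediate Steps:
f(S) = 2*S
(-3996 + 2340)*(-4136 + f(√(-11 + 3))) = (-3996 + 2340)*(-4136 + 2*√(-11 + 3)) = -1656*(-4136 + 2*√(-8)) = -1656*(-4136 + 2*(2*I*√2)) = -1656*(-4136 + 4*I*√2) = 6849216 - 6624*I*√2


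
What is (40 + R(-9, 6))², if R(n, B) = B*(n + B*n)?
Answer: 114244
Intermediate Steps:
(40 + R(-9, 6))² = (40 + 6*(-9)*(1 + 6))² = (40 + 6*(-9)*7)² = (40 - 378)² = (-338)² = 114244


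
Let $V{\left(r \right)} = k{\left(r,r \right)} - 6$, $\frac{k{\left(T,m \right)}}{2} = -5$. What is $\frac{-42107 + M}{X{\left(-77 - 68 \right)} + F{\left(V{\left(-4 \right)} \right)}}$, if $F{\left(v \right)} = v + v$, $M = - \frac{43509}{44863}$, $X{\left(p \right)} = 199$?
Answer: $- \frac{1889089850}{7492121} \approx -252.14$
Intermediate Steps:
$k{\left(T,m \right)} = -10$ ($k{\left(T,m \right)} = 2 \left(-5\right) = -10$)
$V{\left(r \right)} = -16$ ($V{\left(r \right)} = -10 - 6 = -16$)
$M = - \frac{43509}{44863}$ ($M = \left(-43509\right) \frac{1}{44863} = - \frac{43509}{44863} \approx -0.96982$)
$F{\left(v \right)} = 2 v$
$\frac{-42107 + M}{X{\left(-77 - 68 \right)} + F{\left(V{\left(-4 \right)} \right)}} = \frac{-42107 - \frac{43509}{44863}}{199 + 2 \left(-16\right)} = - \frac{1889089850}{44863 \left(199 - 32\right)} = - \frac{1889089850}{44863 \cdot 167} = \left(- \frac{1889089850}{44863}\right) \frac{1}{167} = - \frac{1889089850}{7492121}$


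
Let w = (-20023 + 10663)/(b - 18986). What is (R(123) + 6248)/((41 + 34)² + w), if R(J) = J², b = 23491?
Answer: 19260677/5066253 ≈ 3.8018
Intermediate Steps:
w = -1872/901 (w = (-20023 + 10663)/(23491 - 18986) = -9360/4505 = -9360*1/4505 = -1872/901 ≈ -2.0777)
(R(123) + 6248)/((41 + 34)² + w) = (123² + 6248)/((41 + 34)² - 1872/901) = (15129 + 6248)/(75² - 1872/901) = 21377/(5625 - 1872/901) = 21377/(5066253/901) = 21377*(901/5066253) = 19260677/5066253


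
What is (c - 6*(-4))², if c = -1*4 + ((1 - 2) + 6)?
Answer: 625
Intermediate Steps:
c = 1 (c = -4 + (-1 + 6) = -4 + 5 = 1)
(c - 6*(-4))² = (1 - 6*(-4))² = (1 + 24)² = 25² = 625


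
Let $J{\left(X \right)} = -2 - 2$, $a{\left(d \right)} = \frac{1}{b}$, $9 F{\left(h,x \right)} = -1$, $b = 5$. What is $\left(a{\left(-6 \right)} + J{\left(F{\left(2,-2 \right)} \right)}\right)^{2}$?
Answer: $\frac{361}{25} \approx 14.44$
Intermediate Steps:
$F{\left(h,x \right)} = - \frac{1}{9}$ ($F{\left(h,x \right)} = \frac{1}{9} \left(-1\right) = - \frac{1}{9}$)
$a{\left(d \right)} = \frac{1}{5}$
$J{\left(X \right)} = -4$ ($J{\left(X \right)} = -2 - 2 = -4$)
$\left(a{\left(-6 \right)} + J{\left(F{\left(2,-2 \right)} \right)}\right)^{2} = \left(\frac{1}{5} - 4\right)^{2} = \left(- \frac{19}{5}\right)^{2} = \frac{361}{25}$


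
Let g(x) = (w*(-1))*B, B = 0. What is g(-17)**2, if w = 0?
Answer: 0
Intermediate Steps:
g(x) = 0 (g(x) = (0*(-1))*0 = 0*0 = 0)
g(-17)**2 = 0**2 = 0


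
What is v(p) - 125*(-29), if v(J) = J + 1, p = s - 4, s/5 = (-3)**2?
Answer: 3667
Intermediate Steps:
s = 45 (s = 5*(-3)**2 = 5*9 = 45)
p = 41 (p = 45 - 4 = 41)
v(J) = 1 + J
v(p) - 125*(-29) = (1 + 41) - 125*(-29) = 42 + 3625 = 3667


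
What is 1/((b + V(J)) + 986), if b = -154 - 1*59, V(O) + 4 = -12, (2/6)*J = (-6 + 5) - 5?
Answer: 1/757 ≈ 0.0013210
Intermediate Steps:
J = -18 (J = 3*((-6 + 5) - 5) = 3*(-1 - 5) = 3*(-6) = -18)
V(O) = -16 (V(O) = -4 - 12 = -16)
b = -213 (b = -154 - 59 = -213)
1/((b + V(J)) + 986) = 1/((-213 - 16) + 986) = 1/(-229 + 986) = 1/757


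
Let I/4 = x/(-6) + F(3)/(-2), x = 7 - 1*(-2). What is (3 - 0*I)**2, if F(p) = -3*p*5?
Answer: 9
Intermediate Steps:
x = 9 (x = 7 + 2 = 9)
F(p) = -15*p
I = 84 (I = 4*(9/(-6) - 15*3/(-2)) = 4*(9*(-1/6) - 45*(-1/2)) = 4*(-3/2 + 45/2) = 4*21 = 84)
(3 - 0*I)**2 = (3 - 0*84)**2 = (3 - 1*0)**2 = (3 + 0)**2 = 3**2 = 9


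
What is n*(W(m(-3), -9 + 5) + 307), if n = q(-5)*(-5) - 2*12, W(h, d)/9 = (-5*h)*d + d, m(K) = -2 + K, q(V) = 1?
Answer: 18241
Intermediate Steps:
W(h, d) = 9*d - 45*d*h (W(h, d) = 9*((-5*h)*d + d) = 9*(-5*d*h + d) = 9*(d - 5*d*h) = 9*d - 45*d*h)
n = -29 (n = 1*(-5) - 2*12 = -5 - 24 = -29)
n*(W(m(-3), -9 + 5) + 307) = -29*(9*(-9 + 5)*(1 - 5*(-2 - 3)) + 307) = -29*(9*(-4)*(1 - 5*(-5)) + 307) = -29*(9*(-4)*(1 + 25) + 307) = -29*(9*(-4)*26 + 307) = -29*(-936 + 307) = -29*(-629) = 18241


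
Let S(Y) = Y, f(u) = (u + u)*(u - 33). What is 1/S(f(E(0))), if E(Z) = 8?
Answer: -1/400 ≈ -0.0025000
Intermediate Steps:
f(u) = 2*u*(-33 + u) (f(u) = (2*u)*(-33 + u) = 2*u*(-33 + u))
1/S(f(E(0))) = 1/(2*8*(-33 + 8)) = 1/(2*8*(-25)) = 1/(-400) = -1/400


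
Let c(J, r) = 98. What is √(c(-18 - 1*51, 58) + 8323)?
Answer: √8421 ≈ 91.766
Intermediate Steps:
√(c(-18 - 1*51, 58) + 8323) = √(98 + 8323) = √8421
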